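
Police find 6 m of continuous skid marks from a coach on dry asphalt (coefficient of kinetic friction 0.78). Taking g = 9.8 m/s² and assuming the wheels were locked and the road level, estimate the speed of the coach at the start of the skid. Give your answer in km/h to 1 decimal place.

Deceleration a = μg = 0.78 × 9.8 = 7.644 m/s².
v = √(2a·d) = √(2 × 7.644 × 6) = √91.728 = 9.5775 m/s.
= 9.5775 × 3.6 = 34.479 km/h.

Initial speed ≈ 34.5 km/h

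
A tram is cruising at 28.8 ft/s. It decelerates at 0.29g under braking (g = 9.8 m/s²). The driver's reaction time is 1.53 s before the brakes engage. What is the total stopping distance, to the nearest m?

Total stopping distance ≈ 27 m

28.8 ft/s × 0.3048 = 8.7782 m/s.
a = 0.29 × 9.8 = 2.842 m/s².
Reaction distance = v·t_r = 8.7782 × 1.53 = 13.431 m.
Braking distance = v²/(2a) = 8.7782² / (2 × 2.842) = 77.057 / 5.684 = 13.557 m.
Total = 13.431 + 13.557 = 26.988 m.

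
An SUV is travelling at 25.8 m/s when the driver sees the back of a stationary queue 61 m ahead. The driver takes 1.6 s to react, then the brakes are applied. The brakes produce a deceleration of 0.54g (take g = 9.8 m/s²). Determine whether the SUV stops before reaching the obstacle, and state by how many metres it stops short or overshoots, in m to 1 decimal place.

a = 0.54 × 9.8 = 5.292 m/s².
Reaction distance = 25.8000 × 1.6 = 41.280 m.
Braking distance = v²/(2a) = 665.640 / 10.584 = 62.891 m.
Total stopping distance = 41.280 + 62.891 = 104.171 m, vs 61 m available — it cannot stop in time and overshoots by 104.171 − 61 = 43.171 m.

No — it overshoots by 43.2 m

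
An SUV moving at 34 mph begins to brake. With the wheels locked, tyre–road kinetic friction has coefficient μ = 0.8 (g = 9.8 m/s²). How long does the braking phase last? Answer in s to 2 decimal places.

34 mph × 0.44704 = 15.1994 m/s.
a = μg = 0.8 × 9.8 = 7.840 m/s².
Braking time = v/a = 15.1994 / 7.840 = 1.939 s.

Braking time ≈ 1.94 s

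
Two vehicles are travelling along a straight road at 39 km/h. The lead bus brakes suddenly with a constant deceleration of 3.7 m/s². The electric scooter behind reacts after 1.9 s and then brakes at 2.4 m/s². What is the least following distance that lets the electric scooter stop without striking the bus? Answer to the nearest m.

39 km/h ÷ 3.6 = 10.8333 m/s.
Leader travels v²/(2a_L) = 117.360 / 7.400 = 15.859 m before stopping.
Follower covers v·t_r = 10.8333 × 1.9 = 20.583 m while reacting, then v²/(2a_F) = 117.360 / 4.800 = 24.450 m while braking, for a total of 20.583 + 24.450 = 45.033 m.
Since a_F ≤ a_L and the follower starts braking later, the follower is never slower than the leader, so the closest approach is when both have stopped.
Minimum gap = 45.033 − 15.859 = 29.174 m.

Minimum gap ≈ 29 m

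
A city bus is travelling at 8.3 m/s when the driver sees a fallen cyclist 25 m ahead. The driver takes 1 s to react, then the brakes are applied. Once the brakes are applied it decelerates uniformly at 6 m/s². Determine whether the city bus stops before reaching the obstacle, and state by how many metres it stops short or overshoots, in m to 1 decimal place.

Yes — it stops 11.0 m short of the obstacle

Reaction distance = 8.3000 × 1 = 8.300 m.
Braking distance = v²/(2a) = 68.890 / 12.000 = 5.741 m.
Total stopping distance = 8.300 + 5.741 = 14.041 m, vs 25 m available — it stops with 25 − 14.041 = 10.959 m to spare.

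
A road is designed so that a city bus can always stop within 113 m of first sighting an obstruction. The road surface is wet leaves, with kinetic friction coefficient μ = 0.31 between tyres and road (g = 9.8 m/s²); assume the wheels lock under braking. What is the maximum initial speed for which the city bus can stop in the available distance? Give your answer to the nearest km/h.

a = μg = 0.31 × 9.8 = 3.038 m/s².
v²/(2a) = d ⇒ v = √(2 × 3.038 × 113) = √686.59 = 26.2029 m/s.
26.2029 m/s × 3.6 = 94.330 km/h.

Maximum speed ≈ 94 km/h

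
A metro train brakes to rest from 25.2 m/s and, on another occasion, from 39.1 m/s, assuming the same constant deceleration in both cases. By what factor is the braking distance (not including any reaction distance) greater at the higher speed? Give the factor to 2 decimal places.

Factor ≈ 2.41

Braking distance d = v²/(2a), so with a fixed, d ∝ v².
Factor = (39.1/25.2)² = 1.5516² = 2.4075.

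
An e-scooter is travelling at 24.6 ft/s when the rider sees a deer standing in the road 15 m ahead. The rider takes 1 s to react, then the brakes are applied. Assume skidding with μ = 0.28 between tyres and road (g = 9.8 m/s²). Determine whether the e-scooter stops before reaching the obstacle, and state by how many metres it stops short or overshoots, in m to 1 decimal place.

No — it overshoots by 2.7 m

24.6 ft/s × 0.3048 = 7.4981 m/s.
a = μg = 0.28 × 9.8 = 2.744 m/s².
Reaction distance = 7.4981 × 1 = 7.498 m.
Braking distance = v²/(2a) = 56.222 / 5.488 = 10.245 m.
Total stopping distance = 7.498 + 10.245 = 17.743 m, vs 15 m available — it cannot stop in time and overshoots by 17.743 − 15 = 2.743 m.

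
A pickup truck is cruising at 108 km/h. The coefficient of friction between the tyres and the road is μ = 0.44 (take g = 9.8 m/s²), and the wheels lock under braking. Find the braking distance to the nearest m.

Braking distance ≈ 104 m

108 km/h ÷ 3.6 = 30.0000 m/s.
a = μg = 0.44 × 9.8 = 4.312 m/s².
Braking distance = v²/(2a) = 30.0000² / (2 × 4.312) = 900.000 / 8.624 = 104.360 m.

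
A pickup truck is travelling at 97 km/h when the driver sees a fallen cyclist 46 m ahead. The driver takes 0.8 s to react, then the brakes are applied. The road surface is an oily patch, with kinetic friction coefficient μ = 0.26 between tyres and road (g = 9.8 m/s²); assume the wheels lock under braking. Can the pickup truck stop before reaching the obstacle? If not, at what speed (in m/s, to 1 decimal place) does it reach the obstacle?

97 km/h ÷ 3.6 = 26.9444 m/s.
a = μg = 0.26 × 9.8 = 2.548 m/s².
Reaction distance = 26.9444 × 0.8 = 21.556 m.
Braking distance needed to stop: v²/(2a) = 726.001 / 5.096 = 142.465 m, so total needed = 21.556 + 142.465 = 164.021 m > 46 m — it cannot stop.
Distance remaining when braking begins: 46 − 21.556 = 24.444 m.
v² = v₀² − 2a·d = 726.001 − 2 × 2.548 × 24.444 = 601.434 m²/s².
v = √601.434 = 24.524 m/s.

No — it strikes the obstacle at 24.5 m/s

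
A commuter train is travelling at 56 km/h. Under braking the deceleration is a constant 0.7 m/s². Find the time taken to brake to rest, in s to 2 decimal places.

56 km/h ÷ 3.6 = 15.5556 m/s.
Braking time = v/a = 15.5556 / 0.700 = 22.222 s.

Braking time ≈ 22.22 s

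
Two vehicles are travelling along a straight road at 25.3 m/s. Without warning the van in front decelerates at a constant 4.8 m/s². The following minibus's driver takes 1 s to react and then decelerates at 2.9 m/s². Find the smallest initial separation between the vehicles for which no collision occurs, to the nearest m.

Minimum gap ≈ 69 m

Leader travels v²/(2a_L) = 640.090 / 9.600 = 66.676 m before stopping.
Follower covers v·t_r = 25.3000 × 1 = 25.300 m while reacting, then v²/(2a_F) = 640.090 / 5.800 = 110.360 m while braking, for a total of 25.300 + 110.360 = 135.660 m.
Since a_F ≤ a_L and the follower starts braking later, the follower is never slower than the leader, so the closest approach is when both have stopped.
Minimum gap = 135.660 − 66.676 = 68.984 m.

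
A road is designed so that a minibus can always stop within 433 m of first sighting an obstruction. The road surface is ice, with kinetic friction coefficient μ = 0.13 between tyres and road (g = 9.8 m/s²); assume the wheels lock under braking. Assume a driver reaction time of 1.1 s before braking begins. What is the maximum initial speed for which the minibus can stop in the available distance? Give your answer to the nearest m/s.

Maximum speed ≈ 32 m/s

a = μg = 0.13 × 9.8 = 1.274 m/s².
Stopping distance: v·t_r + v²/(2a) = 433 with t_r = 1.1 s and a = 1.274 m/s².
So v² + 2.803 v − 1103.28 = 0.
Positive root: v = −a·t_r + √((a·t_r)² + 2a·d) = −1.401 + √(1.963 + 1103.28) = 31.8442 m/s.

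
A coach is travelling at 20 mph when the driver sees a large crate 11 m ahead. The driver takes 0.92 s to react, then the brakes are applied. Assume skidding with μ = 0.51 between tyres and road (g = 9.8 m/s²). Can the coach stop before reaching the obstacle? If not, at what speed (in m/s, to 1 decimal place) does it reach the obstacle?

20 mph × 0.44704 = 8.9408 m/s.
a = μg = 0.51 × 9.8 = 4.998 m/s².
Reaction distance = 8.9408 × 0.92 = 8.226 m.
Braking distance needed to stop: v²/(2a) = 79.938 / 9.996 = 7.997 m, so total needed = 8.226 + 7.997 = 16.223 m > 11 m — it cannot stop.
Distance remaining when braking begins: 11 − 8.226 = 2.774 m.
v² = v₀² − 2a·d = 79.938 − 2 × 4.998 × 2.774 = 52.209 m²/s².
v = √52.209 = 7.226 m/s.

No — it strikes the obstacle at 7.2 m/s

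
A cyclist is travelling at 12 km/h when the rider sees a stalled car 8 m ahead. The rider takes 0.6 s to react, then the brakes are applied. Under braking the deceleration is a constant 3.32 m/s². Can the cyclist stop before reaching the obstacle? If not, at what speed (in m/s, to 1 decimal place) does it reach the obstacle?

12 km/h ÷ 3.6 = 3.3333 m/s.
Reaction distance = 3.3333 × 0.6 = 2.000 m.
Braking distance = v²/(2a) = 11.111 / 6.640 = 1.673 m.
Total stopping distance = 2.000 + 1.673 = 3.673 m, vs 8 m available — it stops with 8 − 3.673 = 4.327 m to spare.

Yes — it stops about 4.3 m short of the obstacle, so it never reaches it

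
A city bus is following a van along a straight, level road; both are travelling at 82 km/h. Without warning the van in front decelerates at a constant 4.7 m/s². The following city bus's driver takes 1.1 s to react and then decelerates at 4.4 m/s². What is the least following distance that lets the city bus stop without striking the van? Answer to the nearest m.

82 km/h ÷ 3.6 = 22.7778 m/s.
Leader travels v²/(2a_L) = 518.828 / 9.400 = 55.194 m before stopping.
Follower covers v·t_r = 22.7778 × 1.1 = 25.056 m while reacting, then v²/(2a_F) = 518.828 / 8.800 = 58.958 m while braking, for a total of 25.056 + 58.958 = 84.014 m.
Since a_F ≤ a_L and the follower starts braking later, the follower is never slower than the leader, so the closest approach is when both have stopped.
Minimum gap = 84.014 − 55.194 = 28.820 m.

Minimum gap ≈ 29 m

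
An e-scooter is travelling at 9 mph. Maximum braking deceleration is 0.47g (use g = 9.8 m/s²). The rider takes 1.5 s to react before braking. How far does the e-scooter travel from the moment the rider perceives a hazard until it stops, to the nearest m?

Total stopping distance ≈ 8 m

9 mph × 0.44704 = 4.0234 m/s.
a = 0.47 × 9.8 = 4.606 m/s².
Reaction distance = v·t_r = 4.0234 × 1.5 = 6.035 m.
Braking distance = v²/(2a) = 4.0234² / (2 × 4.606) = 16.188 / 9.212 = 1.757 m.
Total = 6.035 + 1.757 = 7.792 m.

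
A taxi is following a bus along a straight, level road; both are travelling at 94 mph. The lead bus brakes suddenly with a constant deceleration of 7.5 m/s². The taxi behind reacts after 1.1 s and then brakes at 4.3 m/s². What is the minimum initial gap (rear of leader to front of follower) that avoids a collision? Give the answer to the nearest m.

Minimum gap ≈ 134 m

94 mph × 0.44704 = 42.0218 m/s.
Leader travels v²/(2a_L) = 1765.832 / 15.000 = 117.722 m before stopping.
Follower covers v·t_r = 42.0218 × 1.1 = 46.224 m while reacting, then v²/(2a_F) = 1765.832 / 8.600 = 205.329 m while braking, for a total of 46.224 + 205.329 = 251.553 m.
Since a_F ≤ a_L and the follower starts braking later, the follower is never slower than the leader, so the closest approach is when both have stopped.
Minimum gap = 251.553 − 117.722 = 133.831 m.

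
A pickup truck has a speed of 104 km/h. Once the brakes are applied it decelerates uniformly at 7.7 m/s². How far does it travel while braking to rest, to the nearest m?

Braking distance ≈ 54 m

104 km/h ÷ 3.6 = 28.8889 m/s.
Braking distance = v²/(2a) = 28.8889² / (2 × 7.700) = 834.569 / 15.400 = 54.193 m.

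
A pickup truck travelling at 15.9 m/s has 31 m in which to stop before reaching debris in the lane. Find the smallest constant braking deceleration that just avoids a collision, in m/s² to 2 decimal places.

Required deceleration ≈ 4.08 m/s²

v² = 2a·d ⇒ a = v²/(2d) = 15.9000² / (2 × 31.000) = 252.810 / 62.000 = 4.0776 m/s².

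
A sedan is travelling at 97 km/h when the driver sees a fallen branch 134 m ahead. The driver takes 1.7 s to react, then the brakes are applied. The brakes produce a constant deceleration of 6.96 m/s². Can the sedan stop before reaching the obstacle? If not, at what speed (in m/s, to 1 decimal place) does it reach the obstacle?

97 km/h ÷ 3.6 = 26.9444 m/s.
Reaction distance = 26.9444 × 1.7 = 45.805 m.
Braking distance = v²/(2a) = 726.001 / 13.920 = 52.155 m.
Total stopping distance = 45.805 + 52.155 = 97.960 m, vs 134 m available — it stops with 134 − 97.960 = 36.040 m to spare.

Yes — it stops about 36.0 m short of the obstacle, so it never reaches it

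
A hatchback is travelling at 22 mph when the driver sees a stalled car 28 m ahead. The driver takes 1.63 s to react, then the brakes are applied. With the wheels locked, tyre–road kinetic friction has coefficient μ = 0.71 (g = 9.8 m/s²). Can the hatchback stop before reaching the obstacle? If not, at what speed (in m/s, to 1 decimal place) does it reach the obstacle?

22 mph × 0.44704 = 9.8349 m/s.
a = μg = 0.71 × 9.8 = 6.958 m/s².
Reaction distance = 9.8349 × 1.63 = 16.031 m.
Braking distance = v²/(2a) = 96.725 / 13.916 = 6.951 m.
Total stopping distance = 16.031 + 6.951 = 22.982 m, vs 28 m available — it stops with 28 − 22.982 = 5.018 m to spare.

Yes — it stops about 5.0 m short of the obstacle, so it never reaches it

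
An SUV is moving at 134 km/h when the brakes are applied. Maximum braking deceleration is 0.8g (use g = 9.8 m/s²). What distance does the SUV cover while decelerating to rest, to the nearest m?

134 km/h ÷ 3.6 = 37.2222 m/s.
a = 0.8 × 9.8 = 7.840 m/s².
Braking distance = v²/(2a) = 37.2222² / (2 × 7.840) = 1385.492 / 15.680 = 88.360 m.

Braking distance ≈ 88 m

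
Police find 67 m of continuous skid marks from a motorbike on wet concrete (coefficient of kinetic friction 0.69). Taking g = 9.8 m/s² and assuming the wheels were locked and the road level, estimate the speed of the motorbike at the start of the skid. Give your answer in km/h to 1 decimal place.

Deceleration a = μg = 0.69 × 9.8 = 6.762 m/s².
v = √(2a·d) = √(2 × 6.762 × 67) = √906.108 = 30.1016 m/s.
= 30.1016 × 3.6 = 108.366 km/h.

Initial speed ≈ 108.4 km/h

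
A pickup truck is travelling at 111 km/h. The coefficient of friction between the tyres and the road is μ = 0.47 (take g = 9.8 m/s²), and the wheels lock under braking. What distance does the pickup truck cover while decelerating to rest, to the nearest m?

111 km/h ÷ 3.6 = 30.8333 m/s.
a = μg = 0.47 × 9.8 = 4.606 m/s².
Braking distance = v²/(2a) = 30.8333² / (2 × 4.606) = 950.692 / 9.212 = 103.201 m.

Braking distance ≈ 103 m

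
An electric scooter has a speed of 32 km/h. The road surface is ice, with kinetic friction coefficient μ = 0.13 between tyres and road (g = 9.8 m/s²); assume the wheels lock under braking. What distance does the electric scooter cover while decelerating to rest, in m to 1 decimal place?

32 km/h ÷ 3.6 = 8.8889 m/s.
a = μg = 0.13 × 9.8 = 1.274 m/s².
Braking distance = v²/(2a) = 8.8889² / (2 × 1.274) = 79.013 / 2.548 = 31.010 m.

Braking distance ≈ 31.0 m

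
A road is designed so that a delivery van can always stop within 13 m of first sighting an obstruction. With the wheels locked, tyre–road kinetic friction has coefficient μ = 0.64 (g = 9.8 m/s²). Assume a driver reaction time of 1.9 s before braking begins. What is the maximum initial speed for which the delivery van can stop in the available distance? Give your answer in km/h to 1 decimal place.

a = μg = 0.64 × 9.8 = 6.272 m/s².
Stopping distance: v·t_r + v²/(2a) = 13 with t_r = 1.9 s and a = 6.272 m/s².
So v² + 23.834 v − 163.07 = 0.
Positive root: v = −a·t_r + √((a·t_r)² + 2a·d) = −11.917 + √(142.015 + 163.07) = 5.5497 m/s.
5.5497 m/s × 3.6 = 19.979 km/h.

Maximum speed ≈ 20.0 km/h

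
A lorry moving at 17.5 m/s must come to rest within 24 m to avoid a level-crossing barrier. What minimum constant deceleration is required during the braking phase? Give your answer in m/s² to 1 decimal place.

v² = 2a·d ⇒ a = v²/(2d) = 17.5000² / (2 × 24.000) = 306.250 / 48.000 = 6.3802 m/s².

Required deceleration ≈ 6.4 m/s²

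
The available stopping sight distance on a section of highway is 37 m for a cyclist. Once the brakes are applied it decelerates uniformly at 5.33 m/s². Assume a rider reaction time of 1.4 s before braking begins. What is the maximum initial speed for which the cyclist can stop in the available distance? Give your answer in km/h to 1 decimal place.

Maximum speed ≈ 49.5 km/h

Stopping distance: v·t_r + v²/(2a) = 37 with t_r = 1.4 s and a = 5.330 m/s².
So v² + 14.924 v − 394.42 = 0.
Positive root: v = −a·t_r + √((a·t_r)² + 2a·d) = −7.462 + √(55.681 + 394.42) = 13.7536 m/s.
13.7536 m/s × 3.6 = 49.513 km/h.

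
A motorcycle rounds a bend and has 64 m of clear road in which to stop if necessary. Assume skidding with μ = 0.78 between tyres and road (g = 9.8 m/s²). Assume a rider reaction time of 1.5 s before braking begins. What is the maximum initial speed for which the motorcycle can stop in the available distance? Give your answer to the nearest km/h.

Maximum speed ≈ 79 km/h

a = μg = 0.78 × 9.8 = 7.644 m/s².
Stopping distance: v·t_r + v²/(2a) = 64 with t_r = 1.5 s and a = 7.644 m/s².
So v² + 22.932 v − 978.43 = 0.
Positive root: v = −a·t_r + √((a·t_r)² + 2a·d) = −11.466 + √(131.469 + 978.43) = 21.8491 m/s.
21.8491 m/s × 3.6 = 78.657 km/h.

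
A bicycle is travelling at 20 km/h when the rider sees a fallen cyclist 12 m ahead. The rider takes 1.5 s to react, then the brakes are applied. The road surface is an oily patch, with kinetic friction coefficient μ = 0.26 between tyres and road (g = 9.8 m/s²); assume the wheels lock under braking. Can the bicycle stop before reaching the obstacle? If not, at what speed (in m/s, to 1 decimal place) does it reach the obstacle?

20 km/h ÷ 3.6 = 5.5556 m/s.
a = μg = 0.26 × 9.8 = 2.548 m/s².
Reaction distance = 5.5556 × 1.5 = 8.333 m.
Braking distance needed to stop: v²/(2a) = 30.865 / 5.096 = 6.057 m, so total needed = 8.333 + 6.057 = 14.390 m > 12 m — it cannot stop.
Distance remaining when braking begins: 12 − 8.333 = 3.667 m.
v² = v₀² − 2a·d = 30.865 − 2 × 2.548 × 3.667 = 12.178 m²/s².
v = √12.178 = 3.490 m/s.

No — it strikes the obstacle at 3.5 m/s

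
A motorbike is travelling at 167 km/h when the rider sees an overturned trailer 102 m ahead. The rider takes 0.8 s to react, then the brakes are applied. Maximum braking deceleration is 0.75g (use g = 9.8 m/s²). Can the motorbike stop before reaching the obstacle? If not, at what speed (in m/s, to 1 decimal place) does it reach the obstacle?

167 km/h ÷ 3.6 = 46.3889 m/s.
a = 0.75 × 9.8 = 7.350 m/s².
Reaction distance = 46.3889 × 0.8 = 37.111 m.
Braking distance needed to stop: v²/(2a) = 2151.930 / 14.700 = 146.390 m, so total needed = 37.111 + 146.390 = 183.501 m > 102 m — it cannot stop.
Distance remaining when braking begins: 102 − 37.111 = 64.889 m.
v² = v₀² − 2a·d = 2151.930 − 2 × 7.350 × 64.889 = 1198.062 m²/s².
v = √1198.062 = 34.613 m/s.

No — it strikes the obstacle at 34.6 m/s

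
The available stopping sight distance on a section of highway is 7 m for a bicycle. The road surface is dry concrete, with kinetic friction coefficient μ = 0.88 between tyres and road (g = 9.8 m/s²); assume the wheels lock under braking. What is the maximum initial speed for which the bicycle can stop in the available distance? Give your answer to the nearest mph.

a = μg = 0.88 × 9.8 = 8.624 m/s².
v²/(2a) = d ⇒ v = √(2 × 8.624 × 7) = √120.74 = 10.9882 m/s.
10.9882 m/s ÷ 0.44704 = 24.580 mph.

Maximum speed ≈ 25 mph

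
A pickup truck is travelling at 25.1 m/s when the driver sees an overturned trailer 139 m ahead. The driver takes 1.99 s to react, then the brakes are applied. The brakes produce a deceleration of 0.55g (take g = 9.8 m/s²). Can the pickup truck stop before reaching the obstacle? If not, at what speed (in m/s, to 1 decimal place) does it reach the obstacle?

Yes — it stops about 30.6 m short of the obstacle, so it never reaches it

a = 0.55 × 9.8 = 5.390 m/s².
Reaction distance = 25.1000 × 1.99 = 49.949 m.
Braking distance = v²/(2a) = 630.010 / 10.780 = 58.442 m.
Total stopping distance = 49.949 + 58.442 = 108.391 m, vs 139 m available — it stops with 139 − 108.391 = 30.609 m to spare.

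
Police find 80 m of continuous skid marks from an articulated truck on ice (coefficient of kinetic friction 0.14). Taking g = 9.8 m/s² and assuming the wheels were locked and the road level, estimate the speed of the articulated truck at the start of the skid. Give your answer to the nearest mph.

Initial speed ≈ 33 mph

Deceleration a = μg = 0.14 × 9.8 = 1.372 m/s².
v = √(2a·d) = √(2 × 1.372 × 80) = √219.520 = 14.8162 m/s.
= 14.8162 ÷ 0.44704 = 33.143 mph.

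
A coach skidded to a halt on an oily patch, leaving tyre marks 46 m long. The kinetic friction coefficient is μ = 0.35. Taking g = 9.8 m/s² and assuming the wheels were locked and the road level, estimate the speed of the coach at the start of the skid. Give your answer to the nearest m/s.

Initial speed ≈ 18 m/s

Deceleration a = μg = 0.35 × 9.8 = 3.430 m/s².
v = √(2a·d) = √(2 × 3.430 × 46) = √315.560 = 17.7640 m/s.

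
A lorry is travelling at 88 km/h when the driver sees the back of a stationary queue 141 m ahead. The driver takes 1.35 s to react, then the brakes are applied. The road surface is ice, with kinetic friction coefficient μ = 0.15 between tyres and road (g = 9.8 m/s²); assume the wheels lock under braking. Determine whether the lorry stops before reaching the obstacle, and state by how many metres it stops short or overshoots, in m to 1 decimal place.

No — it overshoots by 95.2 m

88 km/h ÷ 3.6 = 24.4444 m/s.
a = μg = 0.15 × 9.8 = 1.470 m/s².
Reaction distance = 24.4444 × 1.35 = 33.000 m.
Braking distance = v²/(2a) = 597.529 / 2.940 = 203.241 m.
Total stopping distance = 33.000 + 203.241 = 236.241 m, vs 141 m available — it cannot stop in time and overshoots by 236.241 − 141 = 95.241 m.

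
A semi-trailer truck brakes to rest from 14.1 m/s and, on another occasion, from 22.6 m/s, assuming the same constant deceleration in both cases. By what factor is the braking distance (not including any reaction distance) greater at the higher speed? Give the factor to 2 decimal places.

Factor ≈ 2.57

Braking distance d = v²/(2a), so with a fixed, d ∝ v².
Factor = (22.6/14.1)² = 1.6028² = 2.5690.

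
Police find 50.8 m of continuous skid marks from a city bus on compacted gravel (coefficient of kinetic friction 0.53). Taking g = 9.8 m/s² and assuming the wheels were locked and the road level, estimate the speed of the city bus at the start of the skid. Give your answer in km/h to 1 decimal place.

Deceleration a = μg = 0.53 × 9.8 = 5.194 m/s².
v = √(2a·d) = √(2 × 5.194 × 50.8) = √527.710 = 22.9719 m/s.
= 22.9719 × 3.6 = 82.699 km/h.

Initial speed ≈ 82.7 km/h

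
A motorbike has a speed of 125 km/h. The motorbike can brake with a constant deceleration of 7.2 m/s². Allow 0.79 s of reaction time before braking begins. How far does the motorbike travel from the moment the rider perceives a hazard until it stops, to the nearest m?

Total stopping distance ≈ 111 m

125 km/h ÷ 3.6 = 34.7222 m/s.
Reaction distance = v·t_r = 34.7222 × 0.79 = 27.431 m.
Braking distance = v²/(2a) = 34.7222² / (2 × 7.200) = 1205.631 / 14.400 = 83.724 m.
Total = 27.431 + 83.724 = 111.155 m.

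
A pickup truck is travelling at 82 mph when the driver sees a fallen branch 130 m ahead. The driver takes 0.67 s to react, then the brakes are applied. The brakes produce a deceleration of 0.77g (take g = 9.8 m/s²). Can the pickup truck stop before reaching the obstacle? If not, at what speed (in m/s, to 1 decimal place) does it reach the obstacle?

82 mph × 0.44704 = 36.6573 m/s.
a = 0.77 × 9.8 = 7.546 m/s².
Reaction distance = 36.6573 × 0.67 = 24.560 m.
Braking distance = v²/(2a) = 1343.758 / 15.092 = 89.038 m.
Total stopping distance = 24.560 + 89.038 = 113.598 m, vs 130 m available — it stops with 130 − 113.598 = 16.402 m to spare.

Yes — it stops about 16.4 m short of the obstacle, so it never reaches it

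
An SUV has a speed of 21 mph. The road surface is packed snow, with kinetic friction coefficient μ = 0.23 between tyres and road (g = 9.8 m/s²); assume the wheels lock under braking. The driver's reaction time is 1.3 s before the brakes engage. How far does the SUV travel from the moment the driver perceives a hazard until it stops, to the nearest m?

Total stopping distance ≈ 32 m

21 mph × 0.44704 = 9.3878 m/s.
a = μg = 0.23 × 9.8 = 2.254 m/s².
Reaction distance = v·t_r = 9.3878 × 1.3 = 12.204 m.
Braking distance = v²/(2a) = 9.3878² / (2 × 2.254) = 88.131 / 4.508 = 19.550 m.
Total = 12.204 + 19.550 = 31.754 m.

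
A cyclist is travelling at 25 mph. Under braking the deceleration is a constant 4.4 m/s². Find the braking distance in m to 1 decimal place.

Braking distance ≈ 14.2 m

25 mph × 0.44704 = 11.1760 m/s.
Braking distance = v²/(2a) = 11.1760² / (2 × 4.400) = 124.903 / 8.800 = 14.194 m.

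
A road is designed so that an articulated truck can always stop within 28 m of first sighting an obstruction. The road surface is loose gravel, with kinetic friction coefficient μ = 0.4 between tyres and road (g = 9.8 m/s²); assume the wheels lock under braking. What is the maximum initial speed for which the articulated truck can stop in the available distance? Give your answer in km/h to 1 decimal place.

a = μg = 0.4 × 9.8 = 3.920 m/s².
v²/(2a) = d ⇒ v = √(2 × 3.920 × 28) = √219.52 = 14.8162 m/s.
14.8162 m/s × 3.6 = 53.338 km/h.

Maximum speed ≈ 53.3 km/h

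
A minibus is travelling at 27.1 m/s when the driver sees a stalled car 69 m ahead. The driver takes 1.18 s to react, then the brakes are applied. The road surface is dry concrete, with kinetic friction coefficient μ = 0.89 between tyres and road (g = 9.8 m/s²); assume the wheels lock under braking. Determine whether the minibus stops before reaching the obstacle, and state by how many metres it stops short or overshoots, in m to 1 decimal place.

a = μg = 0.89 × 9.8 = 8.722 m/s².
Reaction distance = 27.1000 × 1.18 = 31.978 m.
Braking distance = v²/(2a) = 734.410 / 17.444 = 42.101 m.
Total stopping distance = 31.978 + 42.101 = 74.079 m, vs 69 m available — it cannot stop in time and overshoots by 74.079 − 69 = 5.079 m.

No — it overshoots by 5.1 m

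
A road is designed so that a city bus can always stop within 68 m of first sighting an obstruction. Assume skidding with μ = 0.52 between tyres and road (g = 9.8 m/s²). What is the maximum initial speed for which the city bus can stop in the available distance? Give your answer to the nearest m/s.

a = μg = 0.52 × 9.8 = 5.096 m/s².
v²/(2a) = d ⇒ v = √(2 × 5.096 × 68) = √693.06 = 26.3260 m/s.

Maximum speed ≈ 26 m/s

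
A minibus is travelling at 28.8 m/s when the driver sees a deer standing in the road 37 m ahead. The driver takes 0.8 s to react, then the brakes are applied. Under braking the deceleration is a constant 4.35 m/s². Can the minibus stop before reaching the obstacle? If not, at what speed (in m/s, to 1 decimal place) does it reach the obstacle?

Reaction distance = 28.8000 × 0.8 = 23.040 m.
Braking distance needed to stop: v²/(2a) = 829.440 / 8.700 = 95.338 m, so total needed = 23.040 + 95.338 = 118.378 m > 37 m — it cannot stop.
Distance remaining when braking begins: 37 − 23.040 = 13.960 m.
v² = v₀² − 2a·d = 829.440 − 2 × 4.350 × 13.960 = 707.988 m²/s².
v = √707.988 = 26.608 m/s.

No — it strikes the obstacle at 26.6 m/s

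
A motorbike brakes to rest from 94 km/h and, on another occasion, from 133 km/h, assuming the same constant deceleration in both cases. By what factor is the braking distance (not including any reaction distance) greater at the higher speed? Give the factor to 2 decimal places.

Braking distance d = v²/(2a), so with a fixed, d ∝ v².
Factor = (133/94)² = 1.4149² = 2.0019.

Factor ≈ 2.00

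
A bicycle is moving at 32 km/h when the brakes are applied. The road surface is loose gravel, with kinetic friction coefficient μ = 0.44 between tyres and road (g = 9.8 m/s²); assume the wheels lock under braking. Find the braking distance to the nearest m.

Braking distance ≈ 9 m

32 km/h ÷ 3.6 = 8.8889 m/s.
a = μg = 0.44 × 9.8 = 4.312 m/s².
Braking distance = v²/(2a) = 8.8889² / (2 × 4.312) = 79.013 / 8.624 = 9.162 m.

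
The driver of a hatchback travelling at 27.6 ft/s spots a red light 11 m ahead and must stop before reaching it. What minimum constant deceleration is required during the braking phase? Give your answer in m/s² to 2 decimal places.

Required deceleration ≈ 3.22 m/s²

27.6 ft/s × 0.3048 = 8.4125 m/s.
v² = 2a·d ⇒ a = v²/(2d) = 8.4125² / (2 × 11.000) = 70.770 / 22.000 = 3.2168 m/s².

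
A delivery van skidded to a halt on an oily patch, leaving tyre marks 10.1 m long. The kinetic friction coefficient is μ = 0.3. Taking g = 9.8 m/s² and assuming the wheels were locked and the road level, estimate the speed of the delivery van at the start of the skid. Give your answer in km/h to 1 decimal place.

Deceleration a = μg = 0.3 × 9.8 = 2.940 m/s².
v = √(2a·d) = √(2 × 2.940 × 10.1) = √59.388 = 7.7064 m/s.
= 7.7064 × 3.6 = 27.743 km/h.

Initial speed ≈ 27.7 km/h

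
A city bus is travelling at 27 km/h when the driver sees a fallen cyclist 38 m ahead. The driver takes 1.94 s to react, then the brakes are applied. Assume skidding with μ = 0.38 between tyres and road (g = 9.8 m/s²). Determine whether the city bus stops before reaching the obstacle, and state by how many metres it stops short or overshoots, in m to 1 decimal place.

27 km/h ÷ 3.6 = 7.5000 m/s.
a = μg = 0.38 × 9.8 = 3.724 m/s².
Reaction distance = 7.5000 × 1.94 = 14.550 m.
Braking distance = v²/(2a) = 56.250 / 7.448 = 7.552 m.
Total stopping distance = 14.550 + 7.552 = 22.102 m, vs 38 m available — it stops with 38 − 22.102 = 15.898 m to spare.

Yes — it stops 15.9 m short of the obstacle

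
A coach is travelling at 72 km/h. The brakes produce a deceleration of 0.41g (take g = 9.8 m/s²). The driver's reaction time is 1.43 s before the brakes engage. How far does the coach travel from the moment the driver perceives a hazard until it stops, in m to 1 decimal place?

Total stopping distance ≈ 78.4 m

72 km/h ÷ 3.6 = 20.0000 m/s.
a = 0.41 × 9.8 = 4.018 m/s².
Reaction distance = v·t_r = 20.0000 × 1.43 = 28.600 m.
Braking distance = v²/(2a) = 20.0000² / (2 × 4.018) = 400.000 / 8.036 = 49.776 m.
Total = 28.600 + 49.776 = 78.376 m.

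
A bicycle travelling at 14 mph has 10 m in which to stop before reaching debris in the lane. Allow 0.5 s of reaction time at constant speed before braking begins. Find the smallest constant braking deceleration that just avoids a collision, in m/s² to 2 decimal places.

Required deceleration ≈ 2.85 m/s²

14 mph × 0.44704 = 6.2586 m/s.
Distance covered during reaction = 6.2586 × 0.5 = 3.129 m.
Distance available for braking: 10 − 3.129 = 6.871 m.
v² = 2a·d ⇒ a = v²/(2d) = 6.2586² / (2 × 6.871) = 39.170 / 13.742 = 2.8504 m/s².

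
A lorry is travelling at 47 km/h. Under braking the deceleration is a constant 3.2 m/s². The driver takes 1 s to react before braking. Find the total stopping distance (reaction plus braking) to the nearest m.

47 km/h ÷ 3.6 = 13.0556 m/s.
Reaction distance = v·t_r = 13.0556 × 1 = 13.056 m.
Braking distance = v²/(2a) = 13.0556² / (2 × 3.200) = 170.449 / 6.400 = 26.633 m.
Total = 13.056 + 26.633 = 39.689 m.

Total stopping distance ≈ 40 m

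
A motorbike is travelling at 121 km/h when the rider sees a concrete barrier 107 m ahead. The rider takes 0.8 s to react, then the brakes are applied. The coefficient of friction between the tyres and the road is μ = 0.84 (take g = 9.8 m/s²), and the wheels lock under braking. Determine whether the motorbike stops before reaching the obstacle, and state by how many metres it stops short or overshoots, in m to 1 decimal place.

121 km/h ÷ 3.6 = 33.6111 m/s.
a = μg = 0.84 × 9.8 = 8.232 m/s².
Reaction distance = 33.6111 × 0.8 = 26.889 m.
Braking distance = v²/(2a) = 1129.706 / 16.464 = 68.617 m.
Total stopping distance = 26.889 + 68.617 = 95.506 m, vs 107 m available — it stops with 107 − 95.506 = 11.494 m to spare.

Yes — it stops 11.5 m short of the obstacle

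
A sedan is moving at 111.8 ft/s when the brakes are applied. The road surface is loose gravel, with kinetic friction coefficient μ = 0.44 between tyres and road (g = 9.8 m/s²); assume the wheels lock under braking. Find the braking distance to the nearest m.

Braking distance ≈ 135 m

111.8 ft/s × 0.3048 = 34.0766 m/s.
a = μg = 0.44 × 9.8 = 4.312 m/s².
Braking distance = v²/(2a) = 34.0766² / (2 × 4.312) = 1161.215 / 8.624 = 134.649 m.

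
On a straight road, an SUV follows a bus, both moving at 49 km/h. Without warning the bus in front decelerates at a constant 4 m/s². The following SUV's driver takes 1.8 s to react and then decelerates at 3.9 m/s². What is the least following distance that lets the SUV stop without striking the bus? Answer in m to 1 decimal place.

49 km/h ÷ 3.6 = 13.6111 m/s.
Leader travels v²/(2a_L) = 185.262 / 8.000 = 23.158 m before stopping.
Follower covers v·t_r = 13.6111 × 1.8 = 24.500 m while reacting, then v²/(2a_F) = 185.262 / 7.800 = 23.752 m while braking, for a total of 24.500 + 23.752 = 48.252 m.
Since a_F ≤ a_L and the follower starts braking later, the follower is never slower than the leader, so the closest approach is when both have stopped.
Minimum gap = 48.252 − 23.158 = 25.094 m.

Minimum gap ≈ 25.1 m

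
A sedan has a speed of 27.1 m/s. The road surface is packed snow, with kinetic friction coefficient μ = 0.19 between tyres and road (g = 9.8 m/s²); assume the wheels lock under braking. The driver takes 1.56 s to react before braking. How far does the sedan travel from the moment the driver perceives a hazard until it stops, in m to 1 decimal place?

Total stopping distance ≈ 239.5 m

a = μg = 0.19 × 9.8 = 1.862 m/s².
Reaction distance = v·t_r = 27.1000 × 1.56 = 42.276 m.
Braking distance = v²/(2a) = 27.1000² / (2 × 1.862) = 734.410 / 3.724 = 197.210 m.
Total = 42.276 + 197.210 = 239.486 m.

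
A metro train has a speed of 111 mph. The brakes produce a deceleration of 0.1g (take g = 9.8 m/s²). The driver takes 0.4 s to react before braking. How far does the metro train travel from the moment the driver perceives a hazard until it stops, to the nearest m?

Total stopping distance ≈ 1276 m

111 mph × 0.44704 = 49.6214 m/s.
a = 0.1 × 9.8 = 0.980 m/s².
Reaction distance = v·t_r = 49.6214 × 0.4 = 19.849 m.
Braking distance = v²/(2a) = 49.6214² / (2 × 0.980) = 2462.283 / 1.960 = 1256.267 m.
Total = 19.849 + 1256.267 = 1276.116 m.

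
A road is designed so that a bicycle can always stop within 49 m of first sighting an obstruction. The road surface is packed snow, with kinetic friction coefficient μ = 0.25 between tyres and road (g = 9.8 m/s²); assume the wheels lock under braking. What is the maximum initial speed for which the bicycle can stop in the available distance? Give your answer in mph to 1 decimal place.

a = μg = 0.25 × 9.8 = 2.450 m/s².
v²/(2a) = d ⇒ v = √(2 × 2.450 × 49) = √240.10 = 15.4952 m/s.
15.4952 m/s ÷ 0.44704 = 34.662 mph.

Maximum speed ≈ 34.7 mph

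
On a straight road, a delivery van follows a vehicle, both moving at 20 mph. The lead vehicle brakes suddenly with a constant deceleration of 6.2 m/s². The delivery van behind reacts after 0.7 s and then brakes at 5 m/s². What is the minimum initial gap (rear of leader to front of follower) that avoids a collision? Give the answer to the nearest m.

Minimum gap ≈ 8 m

20 mph × 0.44704 = 8.9408 m/s.
Leader travels v²/(2a_L) = 79.938 / 12.400 = 6.447 m before stopping.
Follower covers v·t_r = 8.9408 × 0.7 = 6.259 m while reacting, then v²/(2a_F) = 79.938 / 10.000 = 7.994 m while braking, for a total of 6.259 + 7.994 = 14.253 m.
Since a_F ≤ a_L and the follower starts braking later, the follower is never slower than the leader, so the closest approach is when both have stopped.
Minimum gap = 14.253 − 6.447 = 7.806 m.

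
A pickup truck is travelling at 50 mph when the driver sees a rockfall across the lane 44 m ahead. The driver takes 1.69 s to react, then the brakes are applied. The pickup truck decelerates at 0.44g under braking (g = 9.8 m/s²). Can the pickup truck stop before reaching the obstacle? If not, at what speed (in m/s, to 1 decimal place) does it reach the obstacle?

50 mph × 0.44704 = 22.3520 m/s.
a = 0.44 × 9.8 = 4.312 m/s².
Reaction distance = 22.3520 × 1.69 = 37.775 m.
Braking distance needed to stop: v²/(2a) = 499.612 / 8.624 = 57.933 m, so total needed = 37.775 + 57.933 = 95.708 m > 44 m — it cannot stop.
Distance remaining when braking begins: 44 − 37.775 = 6.225 m.
v² = v₀² − 2a·d = 499.612 − 2 × 4.312 × 6.225 = 445.928 m²/s².
v = √445.928 = 21.117 m/s.

No — it strikes the obstacle at 21.1 m/s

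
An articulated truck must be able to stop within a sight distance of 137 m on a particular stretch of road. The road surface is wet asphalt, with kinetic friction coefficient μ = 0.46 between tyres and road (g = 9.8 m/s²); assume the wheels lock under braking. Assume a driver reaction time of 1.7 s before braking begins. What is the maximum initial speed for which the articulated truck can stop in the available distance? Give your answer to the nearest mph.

Maximum speed ≈ 63 mph

a = μg = 0.46 × 9.8 = 4.508 m/s².
Stopping distance: v·t_r + v²/(2a) = 137 with t_r = 1.7 s and a = 4.508 m/s².
So v² + 15.327 v − 1235.19 = 0.
Positive root: v = −a·t_r + √((a·t_r)² + 2a·d) = −7.664 + √(58.737 + 1235.19) = 28.3072 m/s.
28.3072 m/s ÷ 0.44704 = 63.321 mph.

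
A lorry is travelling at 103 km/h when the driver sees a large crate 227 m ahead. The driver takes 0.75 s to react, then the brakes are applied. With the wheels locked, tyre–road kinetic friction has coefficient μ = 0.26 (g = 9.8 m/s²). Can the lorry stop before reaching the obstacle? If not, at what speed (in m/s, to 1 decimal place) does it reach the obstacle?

Yes — it stops about 44.9 m short of the obstacle, so it never reaches it

103 km/h ÷ 3.6 = 28.6111 m/s.
a = μg = 0.26 × 9.8 = 2.548 m/s².
Reaction distance = 28.6111 × 0.75 = 21.458 m.
Braking distance = v²/(2a) = 818.595 / 5.096 = 160.635 m.
Total stopping distance = 21.458 + 160.635 = 182.093 m, vs 227 m available — it stops with 227 − 182.093 = 44.907 m to spare.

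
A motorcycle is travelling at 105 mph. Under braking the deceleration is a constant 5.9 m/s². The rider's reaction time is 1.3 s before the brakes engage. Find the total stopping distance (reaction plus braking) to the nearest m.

105 mph × 0.44704 = 46.9392 m/s.
Reaction distance = v·t_r = 46.9392 × 1.3 = 61.021 m.
Braking distance = v²/(2a) = 46.9392² / (2 × 5.900) = 2203.288 / 11.800 = 186.719 m.
Total = 61.021 + 186.719 = 247.740 m.

Total stopping distance ≈ 248 m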